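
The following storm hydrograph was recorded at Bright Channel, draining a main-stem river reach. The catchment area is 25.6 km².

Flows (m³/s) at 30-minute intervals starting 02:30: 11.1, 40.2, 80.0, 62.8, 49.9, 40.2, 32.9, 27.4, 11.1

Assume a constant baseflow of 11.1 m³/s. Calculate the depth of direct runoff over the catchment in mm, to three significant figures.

d ≈ 18.0 mm

Direct runoff: 0.0, 29.1, 68.9, 51.7, 38.8, 29.1, 21.8, 16.3, 0.0 m³/s; ΣQ_DR = 255.7 m³/s.
V = ΣQ_DR · Δt = 255.7 × 1800 s = 4.603 × 10^5 m³.
Over A = 25.6 km², depth = V / A = 18.0 mm.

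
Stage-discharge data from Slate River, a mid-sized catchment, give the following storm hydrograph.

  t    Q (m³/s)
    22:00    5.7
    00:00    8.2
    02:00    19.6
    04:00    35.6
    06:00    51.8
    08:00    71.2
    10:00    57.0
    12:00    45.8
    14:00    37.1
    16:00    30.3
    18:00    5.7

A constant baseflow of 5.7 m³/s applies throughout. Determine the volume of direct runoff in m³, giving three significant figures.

Direct-runoff ordinates (Q − Q_b): 0.0, 2.5, 13.9, 29.9, 46.1, 65.5, 51.3, 40.1, 31.4, 24.6, 0.0 m³/s.
ΣQ_DR = 305.3 m³/s.
With Δt = 2 h = 7200 s, V = ΣQ_DR · Δt = 305.3 × 7200 = 2.20 × 10^6 m³.

V ≈ 2.20 × 10^6 m³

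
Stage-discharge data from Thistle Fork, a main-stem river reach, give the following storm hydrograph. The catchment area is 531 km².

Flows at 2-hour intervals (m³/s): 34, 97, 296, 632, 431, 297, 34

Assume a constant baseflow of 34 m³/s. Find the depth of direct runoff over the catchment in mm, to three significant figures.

d ≈ 21.5 mm

Direct runoff: 0.0, 63.0, 262.0, 598.0, 397.0, 263.0, 0.0 m³/s; ΣQ_DR = 1583 m³/s.
V = ΣQ_DR · Δt = 1583 × 7200 s = 1.140 × 10^7 m³.
Over A = 531 km², depth = V / A = 21.5 mm.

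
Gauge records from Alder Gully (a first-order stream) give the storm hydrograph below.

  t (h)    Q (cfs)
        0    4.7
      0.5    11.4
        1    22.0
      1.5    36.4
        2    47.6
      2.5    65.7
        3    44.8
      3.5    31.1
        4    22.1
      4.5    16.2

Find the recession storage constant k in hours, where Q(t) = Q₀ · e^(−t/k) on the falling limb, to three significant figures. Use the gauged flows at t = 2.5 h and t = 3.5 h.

k ≈ 1.34 h

On the falling limb, Q drops from 65.7 to 31.1 cfs between t = 2.5 h and t = 3.5 h (Δt = 1 h).
k = −Δt / ln(Q₂/Q₁) = −1 / ln(31.1/65.7) = 1.34 h.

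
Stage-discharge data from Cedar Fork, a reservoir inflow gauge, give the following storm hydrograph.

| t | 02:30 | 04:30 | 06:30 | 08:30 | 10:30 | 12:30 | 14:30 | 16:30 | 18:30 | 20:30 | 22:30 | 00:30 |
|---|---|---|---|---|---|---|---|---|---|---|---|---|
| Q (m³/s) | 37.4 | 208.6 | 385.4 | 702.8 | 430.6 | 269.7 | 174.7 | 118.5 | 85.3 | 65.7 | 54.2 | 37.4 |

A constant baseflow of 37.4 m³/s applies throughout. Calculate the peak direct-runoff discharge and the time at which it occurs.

Subtracting baseflow gives direct-runoff ordinates: 0.0, 171.2, 348.0, 665.4, 393.2, 232.3, 137.3, 81.1, 47.9, 28.3, 16.8, 0.0 m³/s.
The maximum is 665.4 m³/s, occurring at the reading for t = 08:30.

Q_p = 665.4 m³/s at t = 08:30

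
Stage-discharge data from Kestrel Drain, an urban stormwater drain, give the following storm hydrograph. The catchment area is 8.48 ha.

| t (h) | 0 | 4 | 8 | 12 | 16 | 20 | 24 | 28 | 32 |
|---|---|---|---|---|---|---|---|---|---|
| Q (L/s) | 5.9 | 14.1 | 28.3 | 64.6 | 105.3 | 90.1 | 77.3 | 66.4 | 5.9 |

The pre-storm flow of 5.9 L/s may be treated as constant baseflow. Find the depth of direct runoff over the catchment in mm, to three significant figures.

d ≈ 68.7 mm

Direct runoff: 0.0, 8.2, 22.4, 58.7, 99.4, 84.2, 71.4, 60.5, 0.0 L/s; ΣQ_DR = 404.8 L/s.
V = ΣQ_DR · Δt = 404.8 × 14400 s = 5.829 × 10^6 L.
Over A = 8.48 ha, depth = V / A = 68.7 mm.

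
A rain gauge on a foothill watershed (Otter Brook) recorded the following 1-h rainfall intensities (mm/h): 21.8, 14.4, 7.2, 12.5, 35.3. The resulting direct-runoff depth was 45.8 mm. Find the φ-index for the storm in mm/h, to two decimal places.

Only the 4 blocks with intensity above φ contribute runoff: 21.8, 14.4, 12.5, 35.3 mm/h.
Σ(I−φ)·Δt = d  ⇒  (21.8+14.4+12.5+35.3 − 4φ)·1 = 45.8
φ = (84.00 − 45.8/1) / 4 = 9.55 mm/h.

φ ≈ 9.55 mm/h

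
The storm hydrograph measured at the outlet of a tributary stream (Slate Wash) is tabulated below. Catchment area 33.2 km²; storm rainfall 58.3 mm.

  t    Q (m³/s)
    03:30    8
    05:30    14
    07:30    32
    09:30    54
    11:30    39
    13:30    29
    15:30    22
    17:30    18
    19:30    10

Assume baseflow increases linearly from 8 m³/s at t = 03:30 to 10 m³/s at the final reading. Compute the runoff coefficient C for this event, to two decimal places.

C ≈ 0.54

ΣQ_DR = 145.0 m³/s; V = ΣQ_DR·Δt = 1.044 × 10^6 m³.
Runoff depth d = V / A = 31.45 mm.
C = d / P = 31.45 / 58.3 = 0.54.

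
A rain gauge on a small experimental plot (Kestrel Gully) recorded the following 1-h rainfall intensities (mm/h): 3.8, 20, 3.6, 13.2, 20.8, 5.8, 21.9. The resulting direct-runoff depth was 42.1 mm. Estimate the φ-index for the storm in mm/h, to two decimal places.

Only the 4 blocks with intensity above φ contribute runoff: 20, 13.2, 20.8, 21.9 mm/h.
Σ(I−φ)·Δt = d  ⇒  (20+13.2+20.8+21.9 − 4φ)·1 = 42.1
φ = (75.90 − 42.1/1) / 4 = 8.45 mm/h.

φ ≈ 8.45 mm/h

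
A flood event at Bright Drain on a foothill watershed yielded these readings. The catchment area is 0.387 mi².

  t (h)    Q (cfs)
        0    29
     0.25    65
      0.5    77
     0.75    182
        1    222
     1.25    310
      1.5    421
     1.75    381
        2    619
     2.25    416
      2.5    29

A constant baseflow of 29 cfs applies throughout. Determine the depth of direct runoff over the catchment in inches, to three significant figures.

d ≈ 2.43 in

Direct runoff: 0.0, 36.0, 48.0, 153.0, 193.0, 281.0, 392.0, 352.0, 590.0, 387.0, 0.0 cfs; ΣQ_DR = 2432 cfs.
V = ΣQ_DR · Δt = 2432 × 900 s = 2.189 × 10^6 ft³.
Over A = 0.387 mi², depth = V / A = 2.43 in.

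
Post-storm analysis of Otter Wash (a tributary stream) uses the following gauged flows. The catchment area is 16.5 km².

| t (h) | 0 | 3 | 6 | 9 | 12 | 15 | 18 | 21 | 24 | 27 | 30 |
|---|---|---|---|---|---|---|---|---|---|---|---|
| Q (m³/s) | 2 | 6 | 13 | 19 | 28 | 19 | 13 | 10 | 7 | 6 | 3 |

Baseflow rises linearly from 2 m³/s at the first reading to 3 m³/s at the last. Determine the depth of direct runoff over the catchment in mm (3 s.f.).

d ≈ 64.5 mm

Direct runoff: 0.00, 3.90, 10.80, 16.70, 25.60, 16.50, 10.40, 7.30, 4.20, 3.10, 0.00 m³/s; ΣQ_DR = 98.50 m³/s.
V = ΣQ_DR · Δt = 98.50 × 10800 s = 1.064 × 10^6 m³.
Over A = 16.5 km², depth = V / A = 64.5 mm.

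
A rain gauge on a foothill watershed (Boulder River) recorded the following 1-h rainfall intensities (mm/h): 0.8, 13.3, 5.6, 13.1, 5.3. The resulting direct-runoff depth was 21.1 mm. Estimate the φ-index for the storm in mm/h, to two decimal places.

Only the 4 blocks with intensity above φ contribute runoff: 13.3, 5.6, 13.1, 5.3 mm/h.
Σ(I−φ)·Δt = d  ⇒  (13.3+5.6+13.1+5.3 − 4φ)·1 = 21.1
φ = (37.30 − 21.1/1) / 4 = 4.05 mm/h.

φ ≈ 4.05 mm/h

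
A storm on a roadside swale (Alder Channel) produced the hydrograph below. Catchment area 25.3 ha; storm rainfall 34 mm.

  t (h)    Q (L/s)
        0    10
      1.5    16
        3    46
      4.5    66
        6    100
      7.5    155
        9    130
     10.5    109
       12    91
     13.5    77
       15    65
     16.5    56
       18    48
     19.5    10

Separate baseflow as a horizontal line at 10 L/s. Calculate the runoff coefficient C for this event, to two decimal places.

C ≈ 0.53

ΣQ_DR = 839.0 L/s; V = ΣQ_DR·Δt = 4.531 × 10^6 L.
Runoff depth d = V / A = 17.91 mm.
C = d / P = 17.91 / 34 = 0.53.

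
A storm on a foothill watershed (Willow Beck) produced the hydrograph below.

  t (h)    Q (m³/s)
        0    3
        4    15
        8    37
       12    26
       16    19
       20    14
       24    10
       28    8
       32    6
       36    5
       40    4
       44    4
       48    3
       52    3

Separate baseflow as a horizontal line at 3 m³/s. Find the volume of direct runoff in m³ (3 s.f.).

V ≈ 1.66 × 10^6 m³

Direct-runoff ordinates (Q − Q_b): 0.0, 12.0, 34.0, 23.0, 16.0, 11.0, 7.0, 5.0, 3.0, 2.0, 1.0, 1.0, 0.0, 0.0 m³/s.
ΣQ_DR = 115.0 m³/s.
With Δt = 4 h = 14400 s, V = ΣQ_DR · Δt = 115.0 × 14400 = 1.66 × 10^6 m³.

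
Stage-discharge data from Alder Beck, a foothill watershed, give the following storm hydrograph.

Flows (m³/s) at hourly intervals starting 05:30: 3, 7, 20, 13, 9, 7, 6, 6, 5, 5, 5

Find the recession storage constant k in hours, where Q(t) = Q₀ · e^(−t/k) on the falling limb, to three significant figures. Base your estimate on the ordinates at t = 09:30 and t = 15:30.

On the falling limb, Q drops from 9 to 5 m³/s between t = 09:30 and t = 15:30 (Δt = 6 h).
k = −Δt / ln(Q₂/Q₁) = −6 / ln(5/9) = 10.2 h.

k ≈ 10.2 h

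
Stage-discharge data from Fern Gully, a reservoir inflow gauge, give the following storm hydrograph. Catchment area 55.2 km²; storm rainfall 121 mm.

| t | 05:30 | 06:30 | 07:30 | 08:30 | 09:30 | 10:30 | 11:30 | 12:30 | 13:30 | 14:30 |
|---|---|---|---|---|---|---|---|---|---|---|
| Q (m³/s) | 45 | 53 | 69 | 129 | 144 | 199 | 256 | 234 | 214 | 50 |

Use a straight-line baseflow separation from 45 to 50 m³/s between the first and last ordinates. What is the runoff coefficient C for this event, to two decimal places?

ΣQ_DR = 918.0 m³/s; V = ΣQ_DR·Δt = 3.305 × 10^6 m³.
Runoff depth d = V / A = 59.87 mm.
C = d / P = 59.87 / 121 = 0.49.

C ≈ 0.49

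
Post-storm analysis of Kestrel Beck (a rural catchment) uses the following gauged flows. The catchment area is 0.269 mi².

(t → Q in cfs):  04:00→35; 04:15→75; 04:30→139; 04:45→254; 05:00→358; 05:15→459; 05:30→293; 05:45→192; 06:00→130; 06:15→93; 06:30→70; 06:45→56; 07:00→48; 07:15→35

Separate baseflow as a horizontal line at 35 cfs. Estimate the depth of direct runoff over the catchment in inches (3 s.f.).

d ≈ 2.52 in

Direct runoff: 0.0, 40.0, 104.0, 219.0, 323.0, 424.0, 258.0, 157.0, 95.0, 58.0, 35.0, 21.0, 13.0, 0.0 cfs; ΣQ_DR = 1747 cfs.
V = ΣQ_DR · Δt = 1747 × 900 s = 1.572 × 10^6 ft³.
Over A = 0.269 mi², depth = V / A = 2.52 in.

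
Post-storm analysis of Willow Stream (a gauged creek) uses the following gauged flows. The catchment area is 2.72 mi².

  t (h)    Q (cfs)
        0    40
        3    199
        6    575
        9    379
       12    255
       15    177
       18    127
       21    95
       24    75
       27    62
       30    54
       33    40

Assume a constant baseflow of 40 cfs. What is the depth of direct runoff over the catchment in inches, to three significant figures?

Direct runoff: 0.0, 159.0, 535.0, 339.0, 215.0, 137.0, 87.0, 55.0, 35.0, 22.0, 14.0, 0.0 cfs; ΣQ_DR = 1598 cfs.
V = ΣQ_DR · Δt = 1598 × 10800 s = 1.726 × 10^7 ft³.
Over A = 2.72 mi², depth = V / A = 2.73 in.

d ≈ 2.73 in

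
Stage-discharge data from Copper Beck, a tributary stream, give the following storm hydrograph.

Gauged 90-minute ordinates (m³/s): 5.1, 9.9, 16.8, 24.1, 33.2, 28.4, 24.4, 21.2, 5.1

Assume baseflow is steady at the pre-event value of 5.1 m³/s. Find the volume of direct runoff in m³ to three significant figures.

Direct-runoff ordinates (Q − Q_b): 0.0, 4.8, 11.7, 19.0, 28.1, 23.3, 19.3, 16.1, 0.0 m³/s.
ΣQ_DR = 122.3 m³/s.
With Δt = 1.5 h = 5400 s, V = ΣQ_DR · Δt = 122.3 × 5400 = 6.60 × 10^5 m³.

V ≈ 6.60 × 10^5 m³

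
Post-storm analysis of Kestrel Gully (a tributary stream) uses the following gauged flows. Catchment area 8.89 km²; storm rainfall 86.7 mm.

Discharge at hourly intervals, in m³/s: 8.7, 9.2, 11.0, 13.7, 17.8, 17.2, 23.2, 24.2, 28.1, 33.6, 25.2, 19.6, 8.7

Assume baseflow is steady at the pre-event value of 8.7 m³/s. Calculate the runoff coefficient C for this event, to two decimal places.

ΣQ_DR = 127.1 m³/s; V = ΣQ_DR·Δt = 4.576 × 10^5 m³.
Runoff depth d = V / A = 51.47 mm.
C = d / P = 51.47 / 86.7 = 0.59.

C ≈ 0.59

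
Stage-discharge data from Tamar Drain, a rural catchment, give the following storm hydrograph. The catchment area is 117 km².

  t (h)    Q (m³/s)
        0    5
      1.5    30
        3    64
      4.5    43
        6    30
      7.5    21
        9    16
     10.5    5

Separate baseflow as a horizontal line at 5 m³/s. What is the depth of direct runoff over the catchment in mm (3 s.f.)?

Direct runoff: 0.0, 25.0, 59.0, 38.0, 25.0, 16.0, 11.0, 0.0 m³/s; ΣQ_DR = 174.0 m³/s.
V = ΣQ_DR · Δt = 174.0 × 5400 s = 9.396 × 10^5 m³.
Over A = 117 km², depth = V / A = 8.03 mm.

d ≈ 8.03 mm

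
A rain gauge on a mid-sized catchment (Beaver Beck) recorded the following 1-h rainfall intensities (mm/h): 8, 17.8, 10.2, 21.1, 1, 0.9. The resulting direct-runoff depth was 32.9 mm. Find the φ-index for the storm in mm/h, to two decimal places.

Only the 4 blocks with intensity above φ contribute runoff: 8, 17.8, 10.2, 21.1 mm/h.
Σ(I−φ)·Δt = d  ⇒  (8+17.8+10.2+21.1 − 4φ)·1 = 32.9
φ = (57.10 − 32.9/1) / 4 = 6.05 mm/h.

φ ≈ 6.05 mm/h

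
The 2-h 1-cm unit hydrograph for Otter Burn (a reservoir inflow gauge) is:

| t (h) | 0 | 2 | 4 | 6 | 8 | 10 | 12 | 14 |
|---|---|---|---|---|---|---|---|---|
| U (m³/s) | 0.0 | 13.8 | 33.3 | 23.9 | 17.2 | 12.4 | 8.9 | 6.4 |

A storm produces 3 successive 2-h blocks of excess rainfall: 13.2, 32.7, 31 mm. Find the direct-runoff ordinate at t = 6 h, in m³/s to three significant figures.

Q ≈ 183 m³/s

By discrete convolution, Q_j = Σ (P_i / 10 mm) · U_{j−i}.
At t = 6 h (j=3): Q = (13.2/10)·23.9 + (32.7/10)·33.3 + (31/10)·13.8 = 183 m³/s.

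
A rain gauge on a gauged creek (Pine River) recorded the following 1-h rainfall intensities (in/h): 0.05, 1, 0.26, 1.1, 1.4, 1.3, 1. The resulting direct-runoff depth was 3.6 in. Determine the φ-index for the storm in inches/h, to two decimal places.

φ ≈ 0.44 in/h

Only the 5 blocks with intensity above φ contribute runoff: 1, 1.1, 1.4, 1.3, 1 in/h.
Σ(I−φ)·Δt = d  ⇒  (1+1.1+1.4+1.3+1 − 5φ)·1 = 3.6
φ = (5.800 − 3.6/1) / 5 = 0.44 in/h.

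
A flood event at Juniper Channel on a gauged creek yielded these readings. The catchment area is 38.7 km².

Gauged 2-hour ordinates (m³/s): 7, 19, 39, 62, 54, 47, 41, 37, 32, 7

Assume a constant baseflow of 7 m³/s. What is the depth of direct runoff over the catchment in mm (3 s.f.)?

d ≈ 51.2 mm

Direct runoff: 0.0, 12.0, 32.0, 55.0, 47.0, 40.0, 34.0, 30.0, 25.0, 0.0 m³/s; ΣQ_DR = 275.0 m³/s.
V = ΣQ_DR · Δt = 275.0 × 7200 s = 1.980 × 10^6 m³.
Over A = 38.7 km², depth = V / A = 51.2 mm.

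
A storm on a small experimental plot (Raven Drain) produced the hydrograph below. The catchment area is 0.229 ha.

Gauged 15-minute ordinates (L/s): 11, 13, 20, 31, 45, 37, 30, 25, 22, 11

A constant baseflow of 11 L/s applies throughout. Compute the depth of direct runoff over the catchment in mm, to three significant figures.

Direct runoff: 0.0, 2.0, 9.0, 20.0, 34.0, 26.0, 19.0, 14.0, 11.0, 0.0 L/s; ΣQ_DR = 135.0 L/s.
V = ΣQ_DR · Δt = 135.0 × 900 s = 1.215 × 10^5 L.
Over A = 0.229 ha, depth = V / A = 53.1 mm.

d ≈ 53.1 mm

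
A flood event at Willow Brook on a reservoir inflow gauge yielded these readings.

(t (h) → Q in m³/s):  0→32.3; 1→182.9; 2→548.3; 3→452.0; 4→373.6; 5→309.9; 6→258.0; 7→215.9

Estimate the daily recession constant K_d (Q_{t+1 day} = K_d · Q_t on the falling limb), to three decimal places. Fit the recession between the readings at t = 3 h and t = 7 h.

Between t = 3 h and t = 7 h the flow falls from 452.0 to 215.9 m³/s over 4×1 h = 4 h.
Per-interval ratio K = (215.9/452.0)^(1/4) = 0.8313; K_d = K^(24/1) = 0.012.

K_d ≈ 0.012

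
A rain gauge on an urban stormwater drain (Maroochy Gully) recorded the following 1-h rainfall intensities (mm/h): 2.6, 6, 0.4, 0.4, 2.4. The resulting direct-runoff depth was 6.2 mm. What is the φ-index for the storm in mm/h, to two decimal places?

Only the 3 blocks with intensity above φ contribute runoff: 2.6, 6, 2.4 mm/h.
Σ(I−φ)·Δt = d  ⇒  (2.6+6+2.4 − 3φ)·1 = 6.2
φ = (11.00 − 6.2/1) / 3 = 1.60 mm/h.

φ ≈ 1.60 mm/h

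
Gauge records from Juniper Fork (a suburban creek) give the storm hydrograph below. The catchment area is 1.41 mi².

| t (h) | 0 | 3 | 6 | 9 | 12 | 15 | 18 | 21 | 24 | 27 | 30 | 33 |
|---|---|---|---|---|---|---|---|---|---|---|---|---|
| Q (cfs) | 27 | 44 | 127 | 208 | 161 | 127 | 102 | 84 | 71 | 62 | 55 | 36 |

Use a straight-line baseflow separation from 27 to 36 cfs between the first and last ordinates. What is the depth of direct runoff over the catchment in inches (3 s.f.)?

d ≈ 2.39 in

Direct runoff: 0.00, 16.18, 98.36, 178.55, 130.73, 95.91, 70.09, 51.27, 37.45, 27.64, 19.82, 0.00 cfs; ΣQ_DR = 726.0 cfs.
V = ΣQ_DR · Δt = 726.0 × 10800 s = 7.841 × 10^6 ft³.
Over A = 1.41 mi², depth = V / A = 2.39 in.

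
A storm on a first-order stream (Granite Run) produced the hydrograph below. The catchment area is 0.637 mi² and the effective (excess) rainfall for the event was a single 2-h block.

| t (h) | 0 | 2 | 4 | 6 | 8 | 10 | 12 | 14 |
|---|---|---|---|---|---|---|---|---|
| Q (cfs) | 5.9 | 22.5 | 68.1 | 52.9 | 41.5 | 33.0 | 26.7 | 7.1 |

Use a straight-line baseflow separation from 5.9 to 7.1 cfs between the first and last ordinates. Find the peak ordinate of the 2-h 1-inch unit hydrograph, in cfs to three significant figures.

U_p ≈ 61.8 cfs

Direct runoff: 0.00, 16.43, 61.86, 46.49, 34.91, 26.24, 19.77, 0.00 cfs; ΣQ_DR = 205.7 cfs, peak = 61.86 cfs.
Runoff depth d = ΣQ_DR·Δt / A = 205.7 × 7200 / (0.637 mi²) = 1.001 in.
The 1-inch UH is the DRH scaled by (1 in)/d, so U_p = 61.86 × 1/1.001 = 61.8 cfs.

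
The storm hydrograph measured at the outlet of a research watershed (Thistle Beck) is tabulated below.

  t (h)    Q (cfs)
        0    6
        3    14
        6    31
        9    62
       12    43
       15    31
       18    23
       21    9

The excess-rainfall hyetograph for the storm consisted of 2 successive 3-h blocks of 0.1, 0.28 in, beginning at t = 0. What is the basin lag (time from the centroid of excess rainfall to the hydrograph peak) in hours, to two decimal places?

t_L ≈ 5.29 h

Centroid of excess rainfall: t_c = Σ P_i·t̄_i / ΣP_i = 3.7105 h (block centres at 1.5, 4.5 h).
Hydrograph peak occurs at t = 9 h, so basin lag t_L = 9 − 3.7105 = 5.29 h.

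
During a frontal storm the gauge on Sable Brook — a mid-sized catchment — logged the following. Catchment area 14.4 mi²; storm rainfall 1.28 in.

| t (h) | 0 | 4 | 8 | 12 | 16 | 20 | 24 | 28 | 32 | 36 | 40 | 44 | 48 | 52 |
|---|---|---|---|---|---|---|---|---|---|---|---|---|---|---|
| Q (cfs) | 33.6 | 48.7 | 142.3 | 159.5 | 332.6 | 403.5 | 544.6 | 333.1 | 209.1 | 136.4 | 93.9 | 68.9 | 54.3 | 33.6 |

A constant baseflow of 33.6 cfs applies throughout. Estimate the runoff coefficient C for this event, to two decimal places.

ΣQ_DR = 2124 cfs; V = ΣQ_DR·Δt = 3.058 × 10^7 ft³.
Runoff depth d = V / A = 0.9141 in.
C = d / P = 0.9141 / 1.28 = 0.71.

C ≈ 0.71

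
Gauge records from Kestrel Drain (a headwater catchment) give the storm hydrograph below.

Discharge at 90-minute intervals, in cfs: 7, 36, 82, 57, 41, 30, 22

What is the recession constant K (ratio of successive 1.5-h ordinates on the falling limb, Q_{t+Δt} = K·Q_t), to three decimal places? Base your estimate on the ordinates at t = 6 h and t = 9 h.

K ≈ 0.733

Using the recession-limb readings at t = 6 h and t = 9 h: Q falls from 41 to 22 cfs over 2 intervals.
K = (Q₂/Q₁)^(1/2) = (22/41)^(1/2) = 0.733.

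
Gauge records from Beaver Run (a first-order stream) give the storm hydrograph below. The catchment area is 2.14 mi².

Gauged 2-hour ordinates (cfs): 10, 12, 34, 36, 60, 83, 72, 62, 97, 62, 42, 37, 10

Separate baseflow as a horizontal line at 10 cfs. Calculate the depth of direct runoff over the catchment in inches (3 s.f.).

Direct runoff: 0.0, 2.0, 24.0, 26.0, 50.0, 73.0, 62.0, 52.0, 87.0, 52.0, 32.0, 27.0, 0.0 cfs; ΣQ_DR = 487.0 cfs.
V = ΣQ_DR · Δt = 487.0 × 7200 s = 3.506 × 10^6 ft³.
Over A = 2.14 mi², depth = V / A = 0.705 in.

d ≈ 0.705 in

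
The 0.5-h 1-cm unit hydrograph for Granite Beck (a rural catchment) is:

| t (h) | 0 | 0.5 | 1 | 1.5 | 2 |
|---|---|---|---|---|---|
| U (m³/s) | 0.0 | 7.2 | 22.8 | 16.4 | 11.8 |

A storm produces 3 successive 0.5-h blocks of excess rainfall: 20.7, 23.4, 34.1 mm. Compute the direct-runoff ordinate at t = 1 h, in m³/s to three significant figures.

By discrete convolution, Q_j = Σ (P_i / 10 mm) · U_{j−i}.
At t = 1 h (j=2): Q = (20.7/10)·22.8 + (23.4/10)·7.2 + (34.1/10)·0.0 = 64.0 m³/s.

Q ≈ 64.0 m³/s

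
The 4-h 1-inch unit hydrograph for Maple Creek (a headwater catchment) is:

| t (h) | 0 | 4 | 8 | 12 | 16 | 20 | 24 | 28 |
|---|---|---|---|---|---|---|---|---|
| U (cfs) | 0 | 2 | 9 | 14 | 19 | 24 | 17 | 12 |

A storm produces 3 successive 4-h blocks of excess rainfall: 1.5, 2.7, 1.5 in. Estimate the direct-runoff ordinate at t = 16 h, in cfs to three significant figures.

By discrete convolution, Q_j = Σ (P_i / 1 in) · U_{j−i}.
At t = 16 h (j=4): Q = (1.5/1)·19 + (2.7/1)·14 + (1.5/1)·9 = 79.8 cfs.

Q ≈ 79.8 cfs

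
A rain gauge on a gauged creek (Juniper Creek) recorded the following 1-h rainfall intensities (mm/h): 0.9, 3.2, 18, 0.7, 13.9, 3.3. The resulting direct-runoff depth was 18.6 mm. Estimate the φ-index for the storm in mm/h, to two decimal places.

φ ≈ 6.65 mm/h

Only the 2 blocks with intensity above φ contribute runoff: 18, 13.9 mm/h.
Σ(I−φ)·Δt = d  ⇒  (18+13.9 − 2φ)·1 = 18.6
φ = (31.90 − 18.6/1) / 2 = 6.65 mm/h.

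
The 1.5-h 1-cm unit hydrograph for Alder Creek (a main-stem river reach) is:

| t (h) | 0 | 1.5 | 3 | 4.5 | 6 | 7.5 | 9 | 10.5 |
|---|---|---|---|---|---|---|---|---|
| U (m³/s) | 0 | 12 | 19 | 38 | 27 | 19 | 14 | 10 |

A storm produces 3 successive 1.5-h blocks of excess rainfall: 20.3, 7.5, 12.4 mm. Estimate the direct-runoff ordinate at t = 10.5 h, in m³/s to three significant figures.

By discrete convolution, Q_j = Σ (P_i / 10 mm) · U_{j−i}.
At t = 10.5 h (j=7): Q = (20.3/10)·10 + (7.5/10)·14 + (12.4/10)·19 = 54.4 m³/s.

Q ≈ 54.4 m³/s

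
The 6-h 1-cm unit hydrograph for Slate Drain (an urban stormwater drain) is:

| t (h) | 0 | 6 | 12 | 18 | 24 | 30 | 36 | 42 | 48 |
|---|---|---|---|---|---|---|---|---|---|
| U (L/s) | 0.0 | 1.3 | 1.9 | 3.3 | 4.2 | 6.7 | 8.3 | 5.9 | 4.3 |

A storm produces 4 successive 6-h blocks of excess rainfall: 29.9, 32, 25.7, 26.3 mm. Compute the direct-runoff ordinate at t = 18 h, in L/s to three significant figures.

Q ≈ 19.3 L/s

By discrete convolution, Q_j = Σ (P_i / 10 mm) · U_{j−i}.
At t = 18 h (j=3): Q = (29.9/10)·3.3 + (32/10)·1.9 + (25.7/10)·1.3 + (26.3/10)·0.0 = 19.3 L/s.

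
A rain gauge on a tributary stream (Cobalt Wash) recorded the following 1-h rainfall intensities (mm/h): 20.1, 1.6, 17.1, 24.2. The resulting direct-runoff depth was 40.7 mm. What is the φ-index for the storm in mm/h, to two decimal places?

Only the 3 blocks with intensity above φ contribute runoff: 20.1, 17.1, 24.2 mm/h.
Σ(I−φ)·Δt = d  ⇒  (20.1+17.1+24.2 − 3φ)·1 = 40.7
φ = (61.40 − 40.7/1) / 3 = 6.90 mm/h.

φ ≈ 6.90 mm/h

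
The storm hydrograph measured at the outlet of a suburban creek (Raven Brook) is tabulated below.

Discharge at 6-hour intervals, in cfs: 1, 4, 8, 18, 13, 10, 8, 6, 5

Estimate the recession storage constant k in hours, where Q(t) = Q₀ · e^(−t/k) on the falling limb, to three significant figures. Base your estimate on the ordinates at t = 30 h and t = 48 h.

On the falling limb, Q drops from 10 to 5 cfs between t = 30 h and t = 48 h (Δt = 18 h).
k = −Δt / ln(Q₂/Q₁) = −18 / ln(5/10) = 26.0 h.

k ≈ 26.0 h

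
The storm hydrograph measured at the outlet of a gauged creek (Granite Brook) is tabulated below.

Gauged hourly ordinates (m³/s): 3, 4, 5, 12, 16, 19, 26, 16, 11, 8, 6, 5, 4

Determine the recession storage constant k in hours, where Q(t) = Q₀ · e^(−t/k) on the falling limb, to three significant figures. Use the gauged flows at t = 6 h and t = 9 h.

On the falling limb, Q drops from 26 to 8 m³/s between t = 6 h and t = 9 h (Δt = 3 h).
k = −Δt / ln(Q₂/Q₁) = −3 / ln(8/26) = 2.55 h.

k ≈ 2.55 h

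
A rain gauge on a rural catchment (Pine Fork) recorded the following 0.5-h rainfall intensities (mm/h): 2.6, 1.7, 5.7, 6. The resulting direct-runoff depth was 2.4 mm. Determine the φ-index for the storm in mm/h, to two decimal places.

φ ≈ 3.45 mm/h

Only the 2 blocks with intensity above φ contribute runoff: 5.7, 6 mm/h.
Σ(I−φ)·Δt = d  ⇒  (5.7+6 − 2φ)·0.5 = 2.4
φ = (11.70 − 2.4/0.5) / 2 = 3.45 mm/h.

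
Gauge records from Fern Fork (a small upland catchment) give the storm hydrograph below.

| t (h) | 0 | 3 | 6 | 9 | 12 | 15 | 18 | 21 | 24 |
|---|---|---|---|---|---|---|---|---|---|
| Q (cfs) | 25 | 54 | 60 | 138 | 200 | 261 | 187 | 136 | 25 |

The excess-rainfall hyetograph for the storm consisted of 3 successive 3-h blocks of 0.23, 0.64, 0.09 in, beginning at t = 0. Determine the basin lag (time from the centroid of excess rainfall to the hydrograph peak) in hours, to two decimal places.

t_L ≈ 10.94 h

Centroid of excess rainfall: t_c = Σ P_i·t̄_i / ΣP_i = 4.0625 h (block centres at 1.5, 4.5, 7.5 h).
Hydrograph peak occurs at t = 15 h, so basin lag t_L = 15 − 4.0625 = 10.94 h.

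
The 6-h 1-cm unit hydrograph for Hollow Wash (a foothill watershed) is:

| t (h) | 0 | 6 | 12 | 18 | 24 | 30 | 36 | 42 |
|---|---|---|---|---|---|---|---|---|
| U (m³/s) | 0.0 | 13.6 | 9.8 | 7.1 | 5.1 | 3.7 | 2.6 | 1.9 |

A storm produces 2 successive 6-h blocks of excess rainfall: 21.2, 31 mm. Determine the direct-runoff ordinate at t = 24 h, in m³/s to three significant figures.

Q ≈ 32.8 m³/s

By discrete convolution, Q_j = Σ (P_i / 10 mm) · U_{j−i}.
At t = 24 h (j=4): Q = (21.2/10)·5.1 + (31/10)·7.1 = 32.8 m³/s.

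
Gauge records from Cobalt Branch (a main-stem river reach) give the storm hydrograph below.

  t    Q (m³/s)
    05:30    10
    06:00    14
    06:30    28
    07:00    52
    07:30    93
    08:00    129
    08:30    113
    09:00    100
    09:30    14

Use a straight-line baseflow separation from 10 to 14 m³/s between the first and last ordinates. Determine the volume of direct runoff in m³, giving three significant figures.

Direct-runoff ordinates (Q − Q_b): 0.00, 3.50, 17.00, 40.50, 81.00, 116.50, 100.00, 86.50, 0.00 m³/s.
ΣQ_DR = 445.0 m³/s.
With Δt = 0.5 h = 1800 s, V = ΣQ_DR · Δt = 445.0 × 1800 = 8.01 × 10^5 m³.

V ≈ 8.01 × 10^5 m³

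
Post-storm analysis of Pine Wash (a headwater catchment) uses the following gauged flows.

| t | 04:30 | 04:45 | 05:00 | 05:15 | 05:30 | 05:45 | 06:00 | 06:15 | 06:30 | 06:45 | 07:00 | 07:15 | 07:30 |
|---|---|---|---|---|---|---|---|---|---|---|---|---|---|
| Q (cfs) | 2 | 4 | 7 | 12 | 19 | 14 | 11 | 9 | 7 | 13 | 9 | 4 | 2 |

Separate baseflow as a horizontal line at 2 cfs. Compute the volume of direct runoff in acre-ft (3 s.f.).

Direct-runoff ordinates (Q − Q_b): 0.0, 2.0, 5.0, 10.0, 17.0, 12.0, 9.0, 7.0, 5.0, 11.0, 7.0, 2.0, 0.0 cfs.
ΣQ_DR = 87.00 cfs.
With Δt = 0.25 h = 900 s, V = ΣQ_DR · Δt = 87.00 × 900 = 78300 ft³ = 1.80 acre-ft.

V ≈ 1.80 acre-ft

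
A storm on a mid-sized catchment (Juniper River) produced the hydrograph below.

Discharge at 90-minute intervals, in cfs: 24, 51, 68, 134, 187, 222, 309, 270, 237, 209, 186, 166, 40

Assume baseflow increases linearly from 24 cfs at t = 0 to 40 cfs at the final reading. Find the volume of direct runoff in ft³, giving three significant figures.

Direct-runoff ordinates (Q − Q_b): 0.00, 25.67, 41.33, 106.00, 157.67, 191.33, 277.00, 236.67, 202.33, 173.00, 148.67, 127.33, 0.00 cfs.
ΣQ_DR = 1687 cfs.
With Δt = 1.5 h = 5400 s, V = ΣQ_DR · Δt = 1687 × 5400 = 9.11 × 10^6 ft³.

V ≈ 9.11 × 10^6 ft³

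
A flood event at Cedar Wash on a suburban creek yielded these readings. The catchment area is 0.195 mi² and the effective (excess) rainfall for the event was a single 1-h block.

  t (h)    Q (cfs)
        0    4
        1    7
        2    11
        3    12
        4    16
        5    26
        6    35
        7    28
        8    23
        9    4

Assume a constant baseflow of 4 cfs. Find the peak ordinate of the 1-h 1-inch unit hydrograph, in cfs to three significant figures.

Direct runoff: 0.0, 3.0, 7.0, 8.0, 12.0, 22.0, 31.0, 24.0, 19.0, 0.0 cfs; ΣQ_DR = 126.0 cfs, peak = 31.0 cfs.
Runoff depth d = ΣQ_DR·Δt / A = 126.0 × 3600 / (0.195 mi²) = 1.001 in.
The 1-inch UH is the DRH scaled by (1 in)/d, so U_p = 31.0 × 1/1.001 = 31.0 cfs.

U_p ≈ 31.0 cfs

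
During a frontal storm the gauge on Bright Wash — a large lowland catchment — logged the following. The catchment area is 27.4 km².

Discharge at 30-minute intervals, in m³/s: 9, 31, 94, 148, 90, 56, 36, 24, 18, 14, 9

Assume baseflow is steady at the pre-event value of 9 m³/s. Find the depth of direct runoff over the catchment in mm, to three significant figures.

Direct runoff: 0.0, 22.0, 85.0, 139.0, 81.0, 47.0, 27.0, 15.0, 9.0, 5.0, 0.0 m³/s; ΣQ_DR = 430.0 m³/s.
V = ΣQ_DR · Δt = 430.0 × 1800 s = 7.740 × 10^5 m³.
Over A = 27.4 km², depth = V / A = 28.2 mm.

d ≈ 28.2 mm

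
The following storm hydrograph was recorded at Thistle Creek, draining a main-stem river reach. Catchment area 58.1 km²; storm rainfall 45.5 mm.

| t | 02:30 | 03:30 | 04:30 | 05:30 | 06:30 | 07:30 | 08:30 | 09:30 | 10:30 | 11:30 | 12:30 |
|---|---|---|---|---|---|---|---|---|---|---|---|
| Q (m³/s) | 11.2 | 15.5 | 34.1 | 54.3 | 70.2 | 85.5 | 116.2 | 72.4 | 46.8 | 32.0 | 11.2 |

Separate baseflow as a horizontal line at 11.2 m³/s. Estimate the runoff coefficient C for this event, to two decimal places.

ΣQ_DR = 426.2 m³/s; V = ΣQ_DR·Δt = 1.534 × 10^6 m³.
Runoff depth d = V / A = 26.41 mm.
C = d / P = 26.41 / 45.5 = 0.58.

C ≈ 0.58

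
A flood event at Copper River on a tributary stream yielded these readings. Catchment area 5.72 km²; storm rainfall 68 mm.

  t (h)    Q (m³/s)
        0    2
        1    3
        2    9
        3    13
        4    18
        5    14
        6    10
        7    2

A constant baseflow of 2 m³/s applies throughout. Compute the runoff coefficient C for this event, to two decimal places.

ΣQ_DR = 55.00 m³/s; V = ΣQ_DR·Δt = 1.980 × 10^5 m³.
Runoff depth d = V / A = 34.62 mm.
C = d / P = 34.62 / 68 = 0.51.

C ≈ 0.51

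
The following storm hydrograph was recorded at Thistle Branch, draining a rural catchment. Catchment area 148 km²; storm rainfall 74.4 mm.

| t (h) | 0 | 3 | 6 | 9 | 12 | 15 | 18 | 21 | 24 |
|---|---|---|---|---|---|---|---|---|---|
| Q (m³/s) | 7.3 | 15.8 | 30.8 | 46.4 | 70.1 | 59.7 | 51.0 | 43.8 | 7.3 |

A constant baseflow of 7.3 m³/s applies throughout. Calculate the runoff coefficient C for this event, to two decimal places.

ΣQ_DR = 266.5 m³/s; V = ΣQ_DR·Δt = 2.878 × 10^6 m³.
Runoff depth d = V / A = 19.45 mm.
C = d / P = 19.45 / 74.4 = 0.26.

C ≈ 0.26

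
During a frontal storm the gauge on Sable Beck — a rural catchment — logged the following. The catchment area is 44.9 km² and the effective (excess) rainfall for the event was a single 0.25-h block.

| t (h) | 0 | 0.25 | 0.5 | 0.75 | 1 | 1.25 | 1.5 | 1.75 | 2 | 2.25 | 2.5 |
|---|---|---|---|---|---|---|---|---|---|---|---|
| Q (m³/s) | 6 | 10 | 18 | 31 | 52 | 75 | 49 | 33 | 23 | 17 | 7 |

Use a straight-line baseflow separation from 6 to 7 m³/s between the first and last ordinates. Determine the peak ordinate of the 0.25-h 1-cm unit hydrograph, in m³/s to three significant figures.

Direct runoff: 0.00, 3.90, 11.80, 24.70, 45.60, 68.50, 42.40, 26.30, 16.20, 10.10, 0.00 m³/s; ΣQ_DR = 249.5 m³/s, peak = 68.50 m³/s.
Runoff depth d = ΣQ_DR·Δt / A = 249.5 × 900 / (44.9 km²) = 5.001 mm.
The 1-cm UH is the DRH scaled by (10 mm)/d, so U_p = 68.50 × 10/5.001 = 137 m³/s.

U_p ≈ 137 m³/s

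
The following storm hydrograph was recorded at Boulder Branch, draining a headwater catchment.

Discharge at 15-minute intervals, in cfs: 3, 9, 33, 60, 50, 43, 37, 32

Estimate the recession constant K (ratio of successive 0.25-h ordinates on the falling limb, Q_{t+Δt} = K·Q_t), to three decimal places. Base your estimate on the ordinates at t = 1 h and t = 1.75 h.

K ≈ 0.862

Using the recession-limb readings at t = 1 h and t = 1.75 h: Q falls from 50 to 32 cfs over 3 intervals.
K = (Q₂/Q₁)^(1/3) = (32/50)^(1/3) = 0.862.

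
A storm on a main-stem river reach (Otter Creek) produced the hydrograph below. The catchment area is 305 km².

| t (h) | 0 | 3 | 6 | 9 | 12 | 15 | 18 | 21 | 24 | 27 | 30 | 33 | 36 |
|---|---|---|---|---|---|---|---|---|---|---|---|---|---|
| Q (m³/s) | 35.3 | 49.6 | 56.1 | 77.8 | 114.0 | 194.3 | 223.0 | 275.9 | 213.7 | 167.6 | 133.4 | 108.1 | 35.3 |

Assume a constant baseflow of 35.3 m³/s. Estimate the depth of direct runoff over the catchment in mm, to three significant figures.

Direct runoff: 0.0, 14.3, 20.8, 42.5, 78.7, 159.0, 187.7, 240.6, 178.4, 132.3, 98.1, 72.8, 0.0 m³/s; ΣQ_DR = 1225 m³/s.
V = ΣQ_DR · Δt = 1225 × 10800 s = 1.323 × 10^7 m³.
Over A = 305 km², depth = V / A = 43.4 mm.

d ≈ 43.4 mm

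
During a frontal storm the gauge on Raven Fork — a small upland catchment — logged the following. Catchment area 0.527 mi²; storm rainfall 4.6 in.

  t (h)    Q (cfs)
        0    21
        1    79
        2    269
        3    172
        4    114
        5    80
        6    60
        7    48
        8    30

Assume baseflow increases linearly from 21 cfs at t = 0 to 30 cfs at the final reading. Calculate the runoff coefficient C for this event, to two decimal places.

C ≈ 0.41

ΣQ_DR = 643.5 cfs; V = ΣQ_DR·Δt = 2.317 × 10^6 ft³.
Runoff depth d = V / A = 1.892 in.
C = d / P = 1.892 / 4.6 = 0.41.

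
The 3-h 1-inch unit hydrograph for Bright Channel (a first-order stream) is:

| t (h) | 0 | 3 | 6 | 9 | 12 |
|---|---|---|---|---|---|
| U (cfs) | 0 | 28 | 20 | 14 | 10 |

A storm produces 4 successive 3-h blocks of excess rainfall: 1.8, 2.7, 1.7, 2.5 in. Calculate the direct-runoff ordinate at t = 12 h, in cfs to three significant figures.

Q ≈ 160 cfs

By discrete convolution, Q_j = Σ (P_i / 1 in) · U_{j−i}.
At t = 12 h (j=4): Q = (1.8/1)·10 + (2.7/1)·14 + (1.7/1)·20 + (2.5/1)·28 = 160 cfs.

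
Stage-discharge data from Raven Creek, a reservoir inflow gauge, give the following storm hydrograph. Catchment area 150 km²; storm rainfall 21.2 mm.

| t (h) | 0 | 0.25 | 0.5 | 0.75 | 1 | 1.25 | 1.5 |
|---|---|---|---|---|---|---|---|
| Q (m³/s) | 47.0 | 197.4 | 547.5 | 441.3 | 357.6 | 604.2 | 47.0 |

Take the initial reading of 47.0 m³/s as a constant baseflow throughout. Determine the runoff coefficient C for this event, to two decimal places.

C ≈ 0.54

ΣQ_DR = 1913 m³/s; V = ΣQ_DR·Δt = 1.722 × 10^6 m³.
Runoff depth d = V / A = 11.48 mm.
C = d / P = 11.48 / 21.2 = 0.54.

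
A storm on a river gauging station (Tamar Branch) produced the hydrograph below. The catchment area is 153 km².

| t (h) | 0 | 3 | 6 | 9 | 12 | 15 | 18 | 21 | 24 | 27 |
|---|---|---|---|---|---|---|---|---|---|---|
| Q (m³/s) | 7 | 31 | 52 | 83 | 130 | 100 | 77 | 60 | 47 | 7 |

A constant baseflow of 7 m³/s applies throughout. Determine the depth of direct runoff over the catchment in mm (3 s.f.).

d ≈ 37.0 mm

Direct runoff: 0.0, 24.0, 45.0, 76.0, 123.0, 93.0, 70.0, 53.0, 40.0, 0.0 m³/s; ΣQ_DR = 524.0 m³/s.
V = ΣQ_DR · Δt = 524.0 × 10800 s = 5.659 × 10^6 m³.
Over A = 153 km², depth = V / A = 37.0 mm.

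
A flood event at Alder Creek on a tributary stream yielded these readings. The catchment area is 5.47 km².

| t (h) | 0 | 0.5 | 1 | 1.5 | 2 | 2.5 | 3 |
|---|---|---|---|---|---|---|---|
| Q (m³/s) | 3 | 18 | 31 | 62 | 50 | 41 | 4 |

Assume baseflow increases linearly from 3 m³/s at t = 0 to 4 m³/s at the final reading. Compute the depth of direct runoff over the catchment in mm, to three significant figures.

d ≈ 60.7 mm

Direct runoff: 0.00, 14.83, 27.67, 58.50, 46.33, 37.17, 0.00 m³/s; ΣQ_DR = 184.5 m³/s.
V = ΣQ_DR · Δt = 184.5 × 1800 s = 3.321 × 10^5 m³.
Over A = 5.47 km², depth = V / A = 60.7 mm.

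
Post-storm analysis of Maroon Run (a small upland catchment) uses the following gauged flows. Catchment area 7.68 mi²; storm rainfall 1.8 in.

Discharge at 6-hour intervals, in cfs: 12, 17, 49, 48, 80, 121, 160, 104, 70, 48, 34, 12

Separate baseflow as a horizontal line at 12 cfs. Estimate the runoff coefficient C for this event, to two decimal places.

ΣQ_DR = 611.0 cfs; V = ΣQ_DR·Δt = 1.320 × 10^7 ft³.
Runoff depth d = V / A = 0.7397 in.
C = d / P = 0.7397 / 1.8 = 0.41.

C ≈ 0.41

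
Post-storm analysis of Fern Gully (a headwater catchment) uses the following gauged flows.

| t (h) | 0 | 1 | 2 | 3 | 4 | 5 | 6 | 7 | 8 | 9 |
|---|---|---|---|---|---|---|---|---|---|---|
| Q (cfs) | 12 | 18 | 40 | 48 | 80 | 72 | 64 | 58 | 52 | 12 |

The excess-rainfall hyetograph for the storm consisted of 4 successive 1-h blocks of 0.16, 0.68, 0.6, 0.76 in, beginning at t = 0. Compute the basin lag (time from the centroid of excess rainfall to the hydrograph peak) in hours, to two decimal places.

t_L ≈ 1.61 h

Centroid of excess rainfall: t_c = Σ P_i·t̄_i / ΣP_i = 2.3909 h (block centres at 0.5, 1.5, 2.5, 3.5 h).
Hydrograph peak occurs at t = 4 h, so basin lag t_L = 4 − 2.3909 = 1.61 h.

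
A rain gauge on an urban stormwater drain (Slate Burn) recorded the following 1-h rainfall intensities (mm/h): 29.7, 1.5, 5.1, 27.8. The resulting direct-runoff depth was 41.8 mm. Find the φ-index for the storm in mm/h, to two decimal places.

φ ≈ 7.85 mm/h

Only the 2 blocks with intensity above φ contribute runoff: 29.7, 27.8 mm/h.
Σ(I−φ)·Δt = d  ⇒  (29.7+27.8 − 2φ)·1 = 41.8
φ = (57.50 − 41.8/1) / 2 = 7.85 mm/h.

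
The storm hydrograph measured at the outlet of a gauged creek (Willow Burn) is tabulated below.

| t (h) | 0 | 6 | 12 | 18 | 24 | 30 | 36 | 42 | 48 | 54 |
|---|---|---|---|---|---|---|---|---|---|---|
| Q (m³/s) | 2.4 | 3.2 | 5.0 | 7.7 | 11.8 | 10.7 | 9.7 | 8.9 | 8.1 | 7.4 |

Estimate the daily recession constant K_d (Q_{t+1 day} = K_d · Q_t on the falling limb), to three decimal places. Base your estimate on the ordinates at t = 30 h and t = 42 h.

Between t = 30 h and t = 42 h the flow falls from 10.7 to 8.9 m³/s over 2×6 h = 12 h.
Per-interval ratio K = (8.9/10.7)^(1/2) = 0.9120; K_d = K^(24/6) = 0.692.

K_d ≈ 0.692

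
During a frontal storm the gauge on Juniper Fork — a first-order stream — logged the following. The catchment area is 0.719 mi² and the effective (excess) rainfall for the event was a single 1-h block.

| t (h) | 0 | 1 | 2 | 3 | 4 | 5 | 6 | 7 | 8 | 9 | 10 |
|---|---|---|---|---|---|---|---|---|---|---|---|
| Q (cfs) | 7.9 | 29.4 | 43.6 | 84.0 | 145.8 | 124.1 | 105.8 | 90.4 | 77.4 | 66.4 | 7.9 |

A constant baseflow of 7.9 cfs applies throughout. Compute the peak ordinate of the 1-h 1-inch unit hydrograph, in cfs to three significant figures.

Direct runoff: 0.0, 21.5, 35.7, 76.1, 137.9, 116.2, 97.9, 82.5, 69.5, 58.5, 0.0 cfs; ΣQ_DR = 695.8 cfs, peak = 137.9 cfs.
Runoff depth d = ΣQ_DR·Δt / A = 695.8 × 3600 / (0.719 mi²) = 1.500 in.
The 1-inch UH is the DRH scaled by (1 in)/d, so U_p = 137.9 × 1/1.500 = 92.0 cfs.

U_p ≈ 92.0 cfs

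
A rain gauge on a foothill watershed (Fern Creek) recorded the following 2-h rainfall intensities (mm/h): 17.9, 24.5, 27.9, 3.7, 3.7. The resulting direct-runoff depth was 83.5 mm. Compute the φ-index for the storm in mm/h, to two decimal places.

φ ≈ 9.52 mm/h

Only the 3 blocks with intensity above φ contribute runoff: 17.9, 24.5, 27.9 mm/h.
Σ(I−φ)·Δt = d  ⇒  (17.9+24.5+27.9 − 3φ)·2 = 83.5
φ = (70.30 − 83.5/2) / 3 = 9.52 mm/h.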